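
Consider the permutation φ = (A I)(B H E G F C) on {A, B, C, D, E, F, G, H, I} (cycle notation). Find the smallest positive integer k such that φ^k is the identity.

The cycle type of φ is (6, 2, 1).
The order of φ is the least common multiple of its cycle lengths: lcm(6, 2) = 6.

6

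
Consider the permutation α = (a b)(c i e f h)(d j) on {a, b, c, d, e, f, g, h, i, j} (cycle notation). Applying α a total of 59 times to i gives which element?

i lies in the 5-cycle (c i e f h).
On a 5-cycle, α^5 is the identity, so α^59 = α^4 there (59 ≡ 4 mod 5).
Advancing 4 steps from i: i → e → f → h → c.

c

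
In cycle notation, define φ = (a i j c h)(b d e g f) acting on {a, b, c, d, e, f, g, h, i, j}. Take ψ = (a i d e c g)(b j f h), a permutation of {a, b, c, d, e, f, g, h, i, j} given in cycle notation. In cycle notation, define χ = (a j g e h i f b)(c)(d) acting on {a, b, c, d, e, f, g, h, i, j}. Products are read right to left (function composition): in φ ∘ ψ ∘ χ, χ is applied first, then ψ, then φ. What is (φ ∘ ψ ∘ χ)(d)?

g

Apply the permutations in order: χ(d) = d, then ψ(d) = e, then φ(e) = g. So (φ ∘ ψ ∘ χ)(d) = g.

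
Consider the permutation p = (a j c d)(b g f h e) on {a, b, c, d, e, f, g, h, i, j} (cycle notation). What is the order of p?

20

The disjoint cycles have lengths 5, 4, 1.
Since disjoint cycles commute, ord(p) = lcm(5, 4) = 20.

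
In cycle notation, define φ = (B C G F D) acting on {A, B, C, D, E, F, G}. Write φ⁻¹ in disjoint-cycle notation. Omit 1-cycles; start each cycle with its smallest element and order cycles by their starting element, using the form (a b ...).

If φ sends a → b within a cycle, φ⁻¹ sends b → a; equivalently, reverse each cycle.
Reversing each cycle of φ and rotating so the smallest element leads gives (B D F G C).

(B D F G C)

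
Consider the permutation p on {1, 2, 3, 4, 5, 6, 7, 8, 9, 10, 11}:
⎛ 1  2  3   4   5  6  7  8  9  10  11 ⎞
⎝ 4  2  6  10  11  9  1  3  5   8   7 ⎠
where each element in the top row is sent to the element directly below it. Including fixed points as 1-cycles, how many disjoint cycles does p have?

The cycle decomposition is (1 4 10 8 3 6 9 5 11 7)(2), which has 2 cycles (counting 1-cycles).

2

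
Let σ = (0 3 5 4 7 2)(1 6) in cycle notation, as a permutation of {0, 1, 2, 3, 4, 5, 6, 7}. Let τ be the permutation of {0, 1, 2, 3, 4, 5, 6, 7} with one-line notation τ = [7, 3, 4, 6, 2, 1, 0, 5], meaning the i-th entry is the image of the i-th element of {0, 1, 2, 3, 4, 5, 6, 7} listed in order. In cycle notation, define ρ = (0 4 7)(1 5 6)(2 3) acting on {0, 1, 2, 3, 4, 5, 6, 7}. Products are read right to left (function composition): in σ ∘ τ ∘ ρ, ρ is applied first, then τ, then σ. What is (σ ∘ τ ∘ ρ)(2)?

1

Apply the permutations in order: ρ(2) = 3, then τ(3) = 6, then σ(6) = 1. So (σ ∘ τ ∘ ρ)(2) = 1.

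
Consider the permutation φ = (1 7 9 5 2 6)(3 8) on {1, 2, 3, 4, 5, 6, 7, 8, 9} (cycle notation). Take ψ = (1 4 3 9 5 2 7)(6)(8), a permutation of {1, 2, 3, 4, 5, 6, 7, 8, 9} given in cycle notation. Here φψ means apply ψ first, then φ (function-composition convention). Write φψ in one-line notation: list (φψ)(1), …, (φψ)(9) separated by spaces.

Chase each element through ψ then φ: 1 → 4 → 4; 2 → 7 → 9; 3 → 9 → 5; 4 → 3 → 8; 5 → 2 → 6; 6 → 6 → 1; 7 → 1 → 7; 8 → 8 → 3; 9 → 5 → 2.
So φψ in one-line form is 4 9 5 8 6 1 7 3 2.

4 9 5 8 6 1 7 3 2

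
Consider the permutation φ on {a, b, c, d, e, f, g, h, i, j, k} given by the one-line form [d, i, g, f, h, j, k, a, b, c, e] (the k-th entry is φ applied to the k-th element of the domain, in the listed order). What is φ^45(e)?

Tracing e → h → … returns to e after 9 steps, so e lies in a 9-cycle (a, d, f, j, c, g, k, e, h).
Powers repeat with period 9 on this cycle, and 45 mod 9 = 0, so φ^45(e) = φ^0(e).
So φ^45(e) = e.

e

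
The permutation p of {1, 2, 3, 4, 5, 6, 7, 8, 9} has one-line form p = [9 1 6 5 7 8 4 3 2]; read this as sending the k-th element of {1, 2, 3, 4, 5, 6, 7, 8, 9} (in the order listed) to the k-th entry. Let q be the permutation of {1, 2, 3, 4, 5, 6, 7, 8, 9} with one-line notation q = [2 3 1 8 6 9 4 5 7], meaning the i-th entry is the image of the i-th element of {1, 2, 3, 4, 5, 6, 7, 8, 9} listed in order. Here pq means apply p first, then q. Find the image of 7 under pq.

p(7) = 4, then q(4) = 8; composing gives (pq)(7) = 8.

8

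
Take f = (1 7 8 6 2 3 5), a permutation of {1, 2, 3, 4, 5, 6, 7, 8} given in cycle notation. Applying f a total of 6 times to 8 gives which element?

8 lies in the 7-cycle (1 7 8 6 2 3 5).
Advancing 6 steps from 8: 8 → 6 → 2 → 3 → 5 → 1 → 7.

7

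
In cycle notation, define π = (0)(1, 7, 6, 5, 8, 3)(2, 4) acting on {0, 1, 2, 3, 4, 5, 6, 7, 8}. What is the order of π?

The disjoint cycles have lengths 6, 2, 1.
Since disjoint cycles commute, ord(π) = lcm(6, 2) = 6.

6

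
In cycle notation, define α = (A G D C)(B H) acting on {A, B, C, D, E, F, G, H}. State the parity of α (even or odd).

The cycle lengths are 4, 2, 1, 1.
A cycle is odd iff its length is even; α has 2 even-length cycles, so sgn(α) = (−1)^2 and α is even.

even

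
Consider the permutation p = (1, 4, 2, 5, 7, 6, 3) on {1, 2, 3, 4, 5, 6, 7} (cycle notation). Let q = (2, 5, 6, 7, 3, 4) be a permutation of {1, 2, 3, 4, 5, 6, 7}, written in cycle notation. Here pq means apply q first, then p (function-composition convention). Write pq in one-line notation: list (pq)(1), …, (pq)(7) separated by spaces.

(pq)(x) = p(q(x)). Computing each image: p(q(1)) = p(1) = 4, p(q(2)) = p(5) = 7, p(q(3)) = p(4) = 2, p(q(4)) = p(2) = 5, p(q(5)) = p(6) = 3, p(q(6)) = p(7) = 6, p(q(7)) = p(3) = 1.
Hence pq = [4 7 2 5 3 6 1].

4 7 2 5 3 6 1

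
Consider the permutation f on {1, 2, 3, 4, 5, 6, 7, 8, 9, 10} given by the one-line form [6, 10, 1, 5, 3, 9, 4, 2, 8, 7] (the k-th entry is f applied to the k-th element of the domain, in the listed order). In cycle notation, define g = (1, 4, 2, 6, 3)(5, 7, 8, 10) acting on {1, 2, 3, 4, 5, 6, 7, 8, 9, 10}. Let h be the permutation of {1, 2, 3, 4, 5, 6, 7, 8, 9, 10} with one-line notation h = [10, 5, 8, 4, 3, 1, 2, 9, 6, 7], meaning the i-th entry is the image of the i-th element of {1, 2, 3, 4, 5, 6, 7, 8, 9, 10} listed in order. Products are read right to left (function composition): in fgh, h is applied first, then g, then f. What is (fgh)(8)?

8

(fgh)(8) = f(g(h(8))). h(8) = 9, then g(9) = 9, then f(9) = 8, so the result is 8.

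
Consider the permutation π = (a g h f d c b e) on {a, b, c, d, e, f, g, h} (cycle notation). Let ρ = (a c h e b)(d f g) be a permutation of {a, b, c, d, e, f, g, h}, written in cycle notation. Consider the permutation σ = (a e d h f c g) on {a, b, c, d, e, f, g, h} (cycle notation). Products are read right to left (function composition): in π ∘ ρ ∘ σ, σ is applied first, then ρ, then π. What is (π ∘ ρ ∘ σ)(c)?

c

Chase c: σ(c) = g; ρ(g) = d; π(d) = c. Hence (π ∘ ρ ∘ σ)(c) = c.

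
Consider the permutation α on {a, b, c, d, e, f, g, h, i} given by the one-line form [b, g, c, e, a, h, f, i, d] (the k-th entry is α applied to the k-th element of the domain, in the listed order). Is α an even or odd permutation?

odd

In disjoint-cycle form the cycle lengths are 8, 1.
A cycle of length ℓ contributes ℓ−1 transpositions, so α is a product of 7 transpositions — odd.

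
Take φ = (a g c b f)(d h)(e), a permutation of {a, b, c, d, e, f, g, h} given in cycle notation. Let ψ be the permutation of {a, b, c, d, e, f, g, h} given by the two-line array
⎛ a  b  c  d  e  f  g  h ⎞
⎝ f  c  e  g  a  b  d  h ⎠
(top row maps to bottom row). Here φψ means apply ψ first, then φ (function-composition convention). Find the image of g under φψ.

First apply ψ: ψ(g) = d, then φ(d) = h. Thus (φψ)(g) = h.

h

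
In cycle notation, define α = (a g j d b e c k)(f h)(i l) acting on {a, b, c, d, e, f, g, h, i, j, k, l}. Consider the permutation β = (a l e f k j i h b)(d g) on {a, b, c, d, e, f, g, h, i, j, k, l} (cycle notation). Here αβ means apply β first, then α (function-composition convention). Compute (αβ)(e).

First apply β: β(e) = f, then α(f) = h. Thus (αβ)(e) = h.

h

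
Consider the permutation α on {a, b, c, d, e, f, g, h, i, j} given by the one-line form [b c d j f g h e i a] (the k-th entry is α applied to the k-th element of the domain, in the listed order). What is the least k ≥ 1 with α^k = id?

20

Writing α as disjoint cycles, the cycle lengths are 5, 4, 1.
The order is lcm(5, 4) = 20.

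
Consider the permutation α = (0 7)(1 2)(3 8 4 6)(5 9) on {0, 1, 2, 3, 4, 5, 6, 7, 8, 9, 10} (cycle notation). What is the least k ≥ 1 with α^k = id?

4

The disjoint cycles have lengths 4, 2, 2, 2, 1.
The order of α is the least common multiple of its cycle lengths: lcm(4, 2, 2, 2) = 4.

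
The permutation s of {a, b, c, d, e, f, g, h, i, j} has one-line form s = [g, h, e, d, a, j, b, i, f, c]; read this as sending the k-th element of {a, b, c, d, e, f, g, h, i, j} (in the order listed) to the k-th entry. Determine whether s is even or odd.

even

In disjoint-cycle form the cycle lengths are 9, 1.
A cycle is odd iff its length is even; s has 0 even-length cycles, so sgn(s) = (−1)^0 and s is even.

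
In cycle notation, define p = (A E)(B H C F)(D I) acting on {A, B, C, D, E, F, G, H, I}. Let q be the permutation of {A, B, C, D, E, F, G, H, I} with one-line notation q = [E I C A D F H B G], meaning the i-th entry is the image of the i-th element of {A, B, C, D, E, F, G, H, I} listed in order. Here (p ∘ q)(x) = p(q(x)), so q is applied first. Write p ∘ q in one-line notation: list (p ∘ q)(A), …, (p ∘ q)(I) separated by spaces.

(p ∘ q)(x) = p(q(x)). Computing each image: p(q(A)) = p(E) = A, p(q(B)) = p(I) = D, p(q(C)) = p(C) = F, p(q(D)) = p(A) = E, p(q(E)) = p(D) = I, p(q(F)) = p(F) = B, p(q(G)) = p(H) = C, p(q(H)) = p(B) = H, p(q(I)) = p(G) = G.
Hence p ∘ q = [A D F E I B C H G].

A D F E I B C H G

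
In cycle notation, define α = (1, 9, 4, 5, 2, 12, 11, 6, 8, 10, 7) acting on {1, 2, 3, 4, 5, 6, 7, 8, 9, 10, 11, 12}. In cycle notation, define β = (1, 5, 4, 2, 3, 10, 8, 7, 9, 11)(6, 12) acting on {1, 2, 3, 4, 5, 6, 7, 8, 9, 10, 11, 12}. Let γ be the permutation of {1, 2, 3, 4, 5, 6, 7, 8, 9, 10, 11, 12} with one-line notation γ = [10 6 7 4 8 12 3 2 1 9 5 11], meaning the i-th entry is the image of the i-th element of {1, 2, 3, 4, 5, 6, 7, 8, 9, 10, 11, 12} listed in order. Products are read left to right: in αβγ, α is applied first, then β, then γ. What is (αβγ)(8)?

Apply the permutations in order: α(8) = 10, then β(10) = 8, then γ(8) = 2. So (αβγ)(8) = 2.

2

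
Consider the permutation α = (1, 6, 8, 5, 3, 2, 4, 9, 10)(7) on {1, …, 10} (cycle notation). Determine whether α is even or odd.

even

The cycle lengths are 9, 1.
A cycle is odd iff its length is even; α has 0 even-length cycles, so sgn(α) = (−1)^0 and α is even.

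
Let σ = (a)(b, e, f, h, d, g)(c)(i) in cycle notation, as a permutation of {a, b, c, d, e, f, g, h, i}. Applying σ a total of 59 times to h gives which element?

f

h lies in the 6-cycle (b, e, f, h, d, g).
Since the cycle has length 6, σ^59 acts on it the same as σ^5 (59 mod 6 = 5).
Advancing 5 steps from h: h → d → g → b → e → f.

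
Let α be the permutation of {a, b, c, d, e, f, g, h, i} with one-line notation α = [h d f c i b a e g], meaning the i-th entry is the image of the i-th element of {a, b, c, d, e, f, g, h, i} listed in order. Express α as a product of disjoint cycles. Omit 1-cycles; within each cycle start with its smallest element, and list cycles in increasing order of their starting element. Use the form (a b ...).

From a: a → h → e → i → g → a, closing the cycle (a h e i g).
Repeating from the next unused element and collecting all non-trivial cycles gives (a h e i g)(b d c f).

(a h e i g)(b d c f)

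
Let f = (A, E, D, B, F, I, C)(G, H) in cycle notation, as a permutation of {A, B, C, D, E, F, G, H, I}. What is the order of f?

14

The cycle type of f is (7, 2).
The order is lcm(7, 2) = 14.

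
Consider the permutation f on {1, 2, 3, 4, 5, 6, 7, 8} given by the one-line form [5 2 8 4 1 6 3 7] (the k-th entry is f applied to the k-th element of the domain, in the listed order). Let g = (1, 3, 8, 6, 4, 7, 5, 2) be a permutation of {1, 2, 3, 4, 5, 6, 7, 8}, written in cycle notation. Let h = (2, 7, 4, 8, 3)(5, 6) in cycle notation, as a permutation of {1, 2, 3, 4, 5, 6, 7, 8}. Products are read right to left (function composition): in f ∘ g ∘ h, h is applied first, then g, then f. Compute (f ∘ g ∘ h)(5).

(f ∘ g ∘ h)(5) = f(g(h(5))). h(5) = 6, then g(6) = 4, then f(4) = 4, so the result is 4.

4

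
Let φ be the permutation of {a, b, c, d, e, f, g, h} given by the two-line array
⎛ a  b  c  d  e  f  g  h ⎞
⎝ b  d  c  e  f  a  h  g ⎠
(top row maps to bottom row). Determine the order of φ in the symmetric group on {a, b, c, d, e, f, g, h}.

10

Decomposing into disjoint cycles gives cycle lengths 5, 2, 1.
The order is lcm(5, 2) = 10.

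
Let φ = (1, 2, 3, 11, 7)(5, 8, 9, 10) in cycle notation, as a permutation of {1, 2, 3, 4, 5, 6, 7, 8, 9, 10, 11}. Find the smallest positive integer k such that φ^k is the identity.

20

The cycle type of φ is (5, 4, 1, 1).
The order is lcm(5, 4) = 20.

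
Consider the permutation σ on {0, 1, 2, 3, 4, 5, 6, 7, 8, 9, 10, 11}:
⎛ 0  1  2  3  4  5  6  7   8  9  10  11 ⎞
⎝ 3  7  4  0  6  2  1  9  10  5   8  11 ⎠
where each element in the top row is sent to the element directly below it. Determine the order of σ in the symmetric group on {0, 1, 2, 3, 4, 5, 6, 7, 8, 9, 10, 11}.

14

Decomposing into disjoint cycles gives cycle lengths 7, 2, 2, 1.
The order is lcm(7, 2, 2) = 14.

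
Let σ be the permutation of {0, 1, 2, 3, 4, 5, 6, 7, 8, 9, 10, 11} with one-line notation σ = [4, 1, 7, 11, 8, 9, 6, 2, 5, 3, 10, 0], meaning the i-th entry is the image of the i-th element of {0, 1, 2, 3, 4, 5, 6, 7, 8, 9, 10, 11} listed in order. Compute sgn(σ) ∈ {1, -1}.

In disjoint-cycle form the cycle lengths are 7, 2, 1, 1, 1.
A cycle is odd iff its length is even; σ has 1 even-length cycle, so sgn(σ) = (−1)^1 and σ is odd.

-1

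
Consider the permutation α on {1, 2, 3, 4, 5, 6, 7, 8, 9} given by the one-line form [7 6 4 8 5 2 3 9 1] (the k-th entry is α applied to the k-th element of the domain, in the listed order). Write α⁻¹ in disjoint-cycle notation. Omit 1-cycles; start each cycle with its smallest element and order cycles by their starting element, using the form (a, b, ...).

First write α in disjoint cycles: (1, 7, 3, 4, 8, 9)(2, 6).
Reversing each cycle (and rotating so the smallest element leads) gives α⁻¹ = (1, 9, 8, 4, 3, 7)(2, 6).

(1, 9, 8, 4, 3, 7)(2, 6)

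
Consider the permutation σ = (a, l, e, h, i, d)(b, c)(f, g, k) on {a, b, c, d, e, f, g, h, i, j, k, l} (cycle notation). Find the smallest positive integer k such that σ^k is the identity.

6

The disjoint cycles have lengths 6, 3, 2, 1.
The order is lcm(6, 3, 2) = 6.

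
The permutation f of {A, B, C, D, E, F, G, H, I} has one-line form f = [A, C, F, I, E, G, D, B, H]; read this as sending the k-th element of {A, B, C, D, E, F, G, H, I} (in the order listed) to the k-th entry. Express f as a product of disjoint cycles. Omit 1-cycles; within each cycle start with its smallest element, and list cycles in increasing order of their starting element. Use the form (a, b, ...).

(B, C, F, G, D, I, H)

Start at B and follow images: B → C → F → G → D → I → H → B, giving the cycle (B, C, F, G, D, I, H).
Repeating from the next unused element and collecting all non-trivial cycles gives (B, C, F, G, D, I, H).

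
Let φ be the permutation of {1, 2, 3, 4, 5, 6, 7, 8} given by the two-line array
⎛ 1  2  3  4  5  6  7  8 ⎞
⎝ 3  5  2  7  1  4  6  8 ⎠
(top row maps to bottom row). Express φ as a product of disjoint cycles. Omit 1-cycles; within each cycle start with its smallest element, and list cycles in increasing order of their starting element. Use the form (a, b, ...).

(1, 3, 2, 5)(4, 7, 6)

From 1: 1 → 3 → 2 → 5 → 1, closing the cycle (1, 3, 2, 5).
Repeating from the next unused element and collecting all non-trivial cycles gives (1, 3, 2, 5)(4, 7, 6).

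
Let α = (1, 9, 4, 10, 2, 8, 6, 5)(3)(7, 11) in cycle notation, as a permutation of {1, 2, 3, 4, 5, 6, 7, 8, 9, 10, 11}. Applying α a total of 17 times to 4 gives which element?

10

4 lies in the 8-cycle (1, 9, 4, 10, 2, 8, 6, 5).
Since the cycle has length 8, α^17 acts on it the same as α^1 (17 mod 8 = 1).
Stepping 1 place around the cycle: 4 → 10.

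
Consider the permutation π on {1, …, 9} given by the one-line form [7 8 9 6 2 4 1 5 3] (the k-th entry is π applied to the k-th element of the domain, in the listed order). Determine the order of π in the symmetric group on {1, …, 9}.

6

The disjoint-cycle form of π has cycle lengths 3, 2, 2, 2.
Since disjoint cycles commute, ord(π) = lcm(3, 2, 2, 2) = 6.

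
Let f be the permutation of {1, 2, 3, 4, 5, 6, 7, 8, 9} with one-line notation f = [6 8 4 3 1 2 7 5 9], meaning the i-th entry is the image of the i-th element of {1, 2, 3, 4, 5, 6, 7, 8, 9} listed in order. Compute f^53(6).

5

Tracing 6 → 2 → … returns to 6 after 5 steps, so 6 lies in a 5-cycle (1, 6, 2, 8, 5).
On a 5-cycle, f^5 is the identity, so f^53 = f^3 there (53 ≡ 3 mod 5).
Advancing 3 steps from 6: 6 → 2 → 8 → 5.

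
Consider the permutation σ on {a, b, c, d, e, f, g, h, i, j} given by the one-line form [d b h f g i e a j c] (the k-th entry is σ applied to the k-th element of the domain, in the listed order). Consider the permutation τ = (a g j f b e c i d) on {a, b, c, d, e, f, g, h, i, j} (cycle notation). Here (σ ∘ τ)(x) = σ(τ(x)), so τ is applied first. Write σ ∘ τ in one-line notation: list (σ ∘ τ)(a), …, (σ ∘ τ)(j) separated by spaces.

e g j d h b c a f i

(σ ∘ τ)(x) = σ(τ(x)). Computing each image: σ(τ(a)) = σ(g) = e, σ(τ(b)) = σ(e) = g, σ(τ(c)) = σ(i) = j, σ(τ(d)) = σ(a) = d, σ(τ(e)) = σ(c) = h, σ(τ(f)) = σ(b) = b, σ(τ(g)) = σ(j) = c, σ(τ(h)) = σ(h) = a, σ(τ(i)) = σ(d) = f, σ(τ(j)) = σ(f) = i.
Hence σ ∘ τ = [e g j d h b c a f i].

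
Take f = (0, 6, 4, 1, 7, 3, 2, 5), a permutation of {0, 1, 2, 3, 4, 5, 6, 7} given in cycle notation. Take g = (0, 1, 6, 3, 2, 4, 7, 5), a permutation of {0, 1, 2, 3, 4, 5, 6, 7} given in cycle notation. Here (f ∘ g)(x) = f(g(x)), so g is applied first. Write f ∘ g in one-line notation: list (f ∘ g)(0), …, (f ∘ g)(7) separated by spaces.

(f ∘ g)(x) = f(g(x)). Computing each image: f(g(0)) = f(1) = 7, f(g(1)) = f(6) = 4, f(g(2)) = f(4) = 1, f(g(3)) = f(2) = 5, f(g(4)) = f(7) = 3, f(g(5)) = f(0) = 6, f(g(6)) = f(3) = 2, f(g(7)) = f(5) = 0.
Hence f ∘ g = [7 4 1 5 3 6 2 0].

7 4 1 5 3 6 2 0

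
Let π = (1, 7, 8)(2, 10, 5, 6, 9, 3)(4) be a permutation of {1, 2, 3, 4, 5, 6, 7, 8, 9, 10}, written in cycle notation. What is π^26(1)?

8

1 lies in the 3-cycle (1, 7, 8).
Since the cycle has length 3, π^26 acts on it the same as π^2 (26 mod 3 = 2).
Advancing 2 steps from 1: 1 → 7 → 8.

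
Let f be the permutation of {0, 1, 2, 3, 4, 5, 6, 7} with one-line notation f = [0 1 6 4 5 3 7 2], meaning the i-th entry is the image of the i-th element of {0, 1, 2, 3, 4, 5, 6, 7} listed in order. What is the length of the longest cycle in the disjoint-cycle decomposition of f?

3

Decomposing into disjoint cycles gives (2 6 7)(3 4 5); the longest has length 3.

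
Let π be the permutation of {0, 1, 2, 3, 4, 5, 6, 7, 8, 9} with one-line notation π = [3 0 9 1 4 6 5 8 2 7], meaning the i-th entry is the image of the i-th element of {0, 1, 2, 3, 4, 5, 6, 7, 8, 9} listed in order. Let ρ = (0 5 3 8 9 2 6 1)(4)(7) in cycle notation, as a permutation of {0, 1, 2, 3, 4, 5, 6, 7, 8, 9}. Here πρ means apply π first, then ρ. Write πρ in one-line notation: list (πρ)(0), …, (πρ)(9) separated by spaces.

(πρ)(x) = ρ(π(x)). Computing each image: ρ(π(0)) = ρ(3) = 8, ρ(π(1)) = ρ(0) = 5, ρ(π(2)) = ρ(9) = 2, ρ(π(3)) = ρ(1) = 0, ρ(π(4)) = ρ(4) = 4, ρ(π(5)) = ρ(6) = 1, ρ(π(6)) = ρ(5) = 3, ρ(π(7)) = ρ(8) = 9, ρ(π(8)) = ρ(2) = 6, ρ(π(9)) = ρ(7) = 7.
Hence πρ = [8 5 2 0 4 1 3 9 6 7].

8 5 2 0 4 1 3 9 6 7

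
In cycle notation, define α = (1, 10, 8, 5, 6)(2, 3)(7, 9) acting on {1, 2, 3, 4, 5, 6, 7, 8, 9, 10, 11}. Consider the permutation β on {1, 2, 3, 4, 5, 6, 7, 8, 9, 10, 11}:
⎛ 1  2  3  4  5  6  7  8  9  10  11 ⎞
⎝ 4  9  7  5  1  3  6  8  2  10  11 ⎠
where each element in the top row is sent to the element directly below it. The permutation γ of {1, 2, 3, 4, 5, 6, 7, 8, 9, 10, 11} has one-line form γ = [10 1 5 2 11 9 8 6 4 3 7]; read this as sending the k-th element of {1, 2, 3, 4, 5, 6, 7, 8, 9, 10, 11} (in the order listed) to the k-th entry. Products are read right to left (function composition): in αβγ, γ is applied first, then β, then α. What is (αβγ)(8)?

(αβγ)(8) = α(β(γ(8))). γ(8) = 6, then β(6) = 3, then α(3) = 2, so the result is 2.

2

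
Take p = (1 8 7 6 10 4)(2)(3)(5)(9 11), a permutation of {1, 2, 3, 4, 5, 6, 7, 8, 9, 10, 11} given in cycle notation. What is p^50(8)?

6

8 lies in the 6-cycle (1 8 7 6 10 4).
Powers repeat with period 6 on this cycle, and 50 mod 6 = 2, so p^50(8) = p^2(8).
Advancing 2 steps from 8: 8 → 7 → 6.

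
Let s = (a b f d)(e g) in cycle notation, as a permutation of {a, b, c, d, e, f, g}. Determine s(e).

Within (e g), e ↦ g.

g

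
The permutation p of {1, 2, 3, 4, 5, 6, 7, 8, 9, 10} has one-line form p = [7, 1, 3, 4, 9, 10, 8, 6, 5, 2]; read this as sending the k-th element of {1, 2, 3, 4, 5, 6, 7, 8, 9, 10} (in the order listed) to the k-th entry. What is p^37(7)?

8

Tracing 7 → 8 → … returns to 7 after 6 steps, so 7 lies in a 6-cycle (1 7 8 6 10 2).
On a 6-cycle, p^6 is the identity, so p^37 = p^1 there (37 ≡ 1 mod 6).
Stepping 1 place around the cycle: 7 → 8.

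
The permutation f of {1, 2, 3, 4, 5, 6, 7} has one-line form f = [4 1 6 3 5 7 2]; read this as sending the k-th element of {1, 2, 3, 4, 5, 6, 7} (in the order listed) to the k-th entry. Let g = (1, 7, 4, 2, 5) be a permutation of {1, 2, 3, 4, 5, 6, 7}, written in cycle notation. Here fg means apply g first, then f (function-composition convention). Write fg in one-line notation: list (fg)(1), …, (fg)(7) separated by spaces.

2 5 6 1 4 7 3

(fg)(x) = f(g(x)). Computing each image: f(g(1)) = f(7) = 2, f(g(2)) = f(5) = 5, f(g(3)) = f(3) = 6, f(g(4)) = f(2) = 1, f(g(5)) = f(1) = 4, f(g(6)) = f(6) = 7, f(g(7)) = f(4) = 3.
Hence fg = [2 5 6 1 4 7 3].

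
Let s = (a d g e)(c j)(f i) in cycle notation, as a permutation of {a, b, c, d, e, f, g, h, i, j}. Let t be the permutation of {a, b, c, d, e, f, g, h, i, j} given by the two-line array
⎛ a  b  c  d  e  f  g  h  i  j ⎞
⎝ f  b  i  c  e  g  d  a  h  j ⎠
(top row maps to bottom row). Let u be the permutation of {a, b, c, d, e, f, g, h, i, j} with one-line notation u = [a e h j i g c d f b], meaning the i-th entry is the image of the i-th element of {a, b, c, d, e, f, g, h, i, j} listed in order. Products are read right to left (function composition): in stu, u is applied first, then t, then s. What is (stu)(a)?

i

Chase a: u(a) = a; t(a) = f; s(f) = i. Hence (stu)(a) = i.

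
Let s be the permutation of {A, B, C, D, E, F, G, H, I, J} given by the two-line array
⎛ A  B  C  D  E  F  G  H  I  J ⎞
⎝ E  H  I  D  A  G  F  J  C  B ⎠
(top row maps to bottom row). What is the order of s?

6

The disjoint-cycle form of s has cycle lengths 3, 2, 2, 2, 1.
The order of s is the least common multiple of its cycle lengths: lcm(3, 2, 2, 2) = 6.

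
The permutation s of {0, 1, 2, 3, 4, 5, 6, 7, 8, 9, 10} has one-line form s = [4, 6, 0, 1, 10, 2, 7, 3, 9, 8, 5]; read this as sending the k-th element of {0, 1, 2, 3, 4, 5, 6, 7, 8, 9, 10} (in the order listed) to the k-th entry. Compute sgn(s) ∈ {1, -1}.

1

In disjoint-cycle form the cycle lengths are 5, 4, 2.
A cycle is odd iff its length is even; s has 2 even-length cycles, so sgn(s) = (−1)^2 and s is even.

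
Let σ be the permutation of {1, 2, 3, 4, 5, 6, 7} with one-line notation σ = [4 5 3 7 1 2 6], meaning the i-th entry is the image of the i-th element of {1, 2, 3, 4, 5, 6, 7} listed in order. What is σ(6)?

6 is element number 6 of the domain, and entry number 6 of the one-line form is 2, so σ(6) = 2.

2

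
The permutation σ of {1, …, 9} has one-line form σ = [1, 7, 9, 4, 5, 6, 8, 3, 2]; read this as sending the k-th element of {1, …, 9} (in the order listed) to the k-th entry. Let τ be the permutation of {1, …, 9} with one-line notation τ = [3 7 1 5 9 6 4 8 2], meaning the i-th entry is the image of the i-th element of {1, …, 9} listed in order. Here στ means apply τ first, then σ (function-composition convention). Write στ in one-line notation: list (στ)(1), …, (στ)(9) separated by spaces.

(στ)(x) = σ(τ(x)). Computing each image: σ(τ(1)) = σ(3) = 9, σ(τ(2)) = σ(7) = 8, σ(τ(3)) = σ(1) = 1, σ(τ(4)) = σ(5) = 5, σ(τ(5)) = σ(9) = 2, σ(τ(6)) = σ(6) = 6, σ(τ(7)) = σ(4) = 4, σ(τ(8)) = σ(8) = 3, σ(τ(9)) = σ(2) = 7.
Hence στ = [9 8 1 5 2 6 4 3 7].

9 8 1 5 2 6 4 3 7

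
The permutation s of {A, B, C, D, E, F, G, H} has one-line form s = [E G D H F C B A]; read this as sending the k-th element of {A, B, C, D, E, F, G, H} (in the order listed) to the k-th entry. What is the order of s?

Decomposing into disjoint cycles gives cycle lengths 6, 2.
Since disjoint cycles commute, ord(s) = lcm(6, 2) = 6.

6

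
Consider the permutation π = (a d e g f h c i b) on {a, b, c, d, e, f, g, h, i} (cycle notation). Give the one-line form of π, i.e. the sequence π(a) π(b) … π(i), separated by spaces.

d a i e g h f c b

Image by image: a↦d, b↦a, c↦i, d↦e, e↦g, f↦h, g↦f, h↦c, i↦b.
So the one-line form is d a i e g h f c b.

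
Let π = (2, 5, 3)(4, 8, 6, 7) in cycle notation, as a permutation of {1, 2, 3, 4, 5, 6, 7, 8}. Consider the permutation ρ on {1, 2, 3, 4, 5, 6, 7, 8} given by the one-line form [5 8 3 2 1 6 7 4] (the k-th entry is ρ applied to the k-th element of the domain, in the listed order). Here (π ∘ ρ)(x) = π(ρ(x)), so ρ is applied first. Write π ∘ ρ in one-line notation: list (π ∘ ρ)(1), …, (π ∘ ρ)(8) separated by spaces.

3 6 2 5 1 7 4 8

(π ∘ ρ)(x) = π(ρ(x)). Computing each image: π(ρ(1)) = π(5) = 3, π(ρ(2)) = π(8) = 6, π(ρ(3)) = π(3) = 2, π(ρ(4)) = π(2) = 5, π(ρ(5)) = π(1) = 1, π(ρ(6)) = π(6) = 7, π(ρ(7)) = π(7) = 4, π(ρ(8)) = π(4) = 8.
Hence π ∘ ρ = [3 6 2 5 1 7 4 8].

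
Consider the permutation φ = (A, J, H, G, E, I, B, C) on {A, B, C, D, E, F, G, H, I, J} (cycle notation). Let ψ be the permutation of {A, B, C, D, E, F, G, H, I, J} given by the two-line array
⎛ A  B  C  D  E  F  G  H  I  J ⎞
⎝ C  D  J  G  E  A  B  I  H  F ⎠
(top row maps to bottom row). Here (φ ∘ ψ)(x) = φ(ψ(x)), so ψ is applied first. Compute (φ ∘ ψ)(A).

A

ψ(A) = C, then φ(C) = A; composing gives (φ ∘ ψ)(A) = A.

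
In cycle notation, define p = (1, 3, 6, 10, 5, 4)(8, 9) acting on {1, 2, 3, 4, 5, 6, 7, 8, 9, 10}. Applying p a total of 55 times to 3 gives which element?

3 lies in the 6-cycle (1, 3, 6, 10, 5, 4).
Powers repeat with period 6 on this cycle, and 55 mod 6 = 1, so p^55(3) = p^1(3).
Advancing 1 step from 3: 3 → 6.

6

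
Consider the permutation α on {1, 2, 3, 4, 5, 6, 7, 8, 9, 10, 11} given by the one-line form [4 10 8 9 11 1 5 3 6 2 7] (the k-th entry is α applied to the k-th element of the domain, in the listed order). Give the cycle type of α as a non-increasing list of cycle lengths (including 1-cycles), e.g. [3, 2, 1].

The disjoint cycles are (1 4 9 6)(2 10)(3 8)(5 11 7), with lengths 4, 3, 2, 2 in non-increasing order.

[4, 3, 2, 2]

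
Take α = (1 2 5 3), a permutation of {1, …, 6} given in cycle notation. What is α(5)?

Within (1 2 5 3), 5 ↦ 3.

3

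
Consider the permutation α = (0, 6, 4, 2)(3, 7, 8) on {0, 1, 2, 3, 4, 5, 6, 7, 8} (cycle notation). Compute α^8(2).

2

2 lies in the 4-cycle (0, 6, 4, 2).
Since the cycle has length 4, α^8 acts on it the same as α^0 (8 mod 4 = 0).
So α^8(2) = 2.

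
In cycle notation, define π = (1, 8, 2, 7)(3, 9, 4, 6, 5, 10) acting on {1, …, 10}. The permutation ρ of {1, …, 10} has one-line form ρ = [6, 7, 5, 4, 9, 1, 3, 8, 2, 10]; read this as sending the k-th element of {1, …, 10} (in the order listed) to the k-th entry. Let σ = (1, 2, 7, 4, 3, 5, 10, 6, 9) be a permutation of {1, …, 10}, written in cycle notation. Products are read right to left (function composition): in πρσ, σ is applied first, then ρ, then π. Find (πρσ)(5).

3

Apply the permutations in order: σ(5) = 10, then ρ(10) = 10, then π(10) = 3. So (πρσ)(5) = 3.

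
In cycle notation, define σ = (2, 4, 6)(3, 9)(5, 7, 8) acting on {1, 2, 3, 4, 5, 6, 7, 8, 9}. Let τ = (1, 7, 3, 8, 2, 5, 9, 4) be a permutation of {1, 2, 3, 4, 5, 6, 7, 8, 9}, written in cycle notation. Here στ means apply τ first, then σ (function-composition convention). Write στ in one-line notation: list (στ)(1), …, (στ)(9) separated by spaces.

8 7 5 1 3 2 9 4 6

Chase each element through τ then σ: 1 → 7 → 8; 2 → 5 → 7; 3 → 8 → 5; 4 → 1 → 1; 5 → 9 → 3; 6 → 6 → 2; 7 → 3 → 9; 8 → 2 → 4; 9 → 4 → 6.
Collecting the images, στ = [8 7 5 1 3 2 9 4 6].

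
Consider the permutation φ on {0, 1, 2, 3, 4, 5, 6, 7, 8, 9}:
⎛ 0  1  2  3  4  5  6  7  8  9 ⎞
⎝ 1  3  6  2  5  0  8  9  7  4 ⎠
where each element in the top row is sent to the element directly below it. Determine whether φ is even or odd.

odd

In disjoint-cycle form the cycle lengths are 10.
A cycle is odd iff its length is even; φ has 1 even-length cycle, so sgn(φ) = (−1)^1 and φ is odd.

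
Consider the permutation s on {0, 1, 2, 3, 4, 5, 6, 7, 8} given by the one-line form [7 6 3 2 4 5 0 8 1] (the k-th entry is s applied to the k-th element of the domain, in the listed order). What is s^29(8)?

Tracing 8 → 1 → … returns to 8 after 5 steps, so 8 lies in a 5-cycle (0, 7, 8, 1, 6).
On a 5-cycle, s^5 is the identity, so s^29 = s^4 there (29 ≡ 4 mod 5).
Stepping 4 places around the cycle: 8 → 1 → 6 → 0 → 7.

7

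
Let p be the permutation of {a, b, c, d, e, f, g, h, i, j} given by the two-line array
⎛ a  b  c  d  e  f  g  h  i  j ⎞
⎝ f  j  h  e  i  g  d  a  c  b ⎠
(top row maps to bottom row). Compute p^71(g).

Tracing g → d → … returns to g after 8 steps, so g lies in an 8-cycle (a f g d e i c h).
Powers repeat with period 8 on this cycle, and 71 mod 8 = 7, so p^71(g) = p^7(g).
Stepping 7 places around the cycle: g → d → e → i → c → h → a → f.

f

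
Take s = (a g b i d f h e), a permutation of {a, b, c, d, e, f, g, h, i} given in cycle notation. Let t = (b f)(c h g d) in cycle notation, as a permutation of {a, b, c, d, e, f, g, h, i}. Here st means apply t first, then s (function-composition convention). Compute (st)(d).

c

(st)(d) = s(t(d)). t(d) = c, then s(c) = c. So (st)(d) = c.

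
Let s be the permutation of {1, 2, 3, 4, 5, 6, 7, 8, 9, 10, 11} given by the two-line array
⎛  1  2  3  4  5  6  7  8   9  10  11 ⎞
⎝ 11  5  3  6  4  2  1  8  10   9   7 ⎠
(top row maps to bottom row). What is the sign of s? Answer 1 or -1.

In disjoint-cycle form the cycle lengths are 4, 3, 2, 1, 1.
A cycle of length ℓ contributes ℓ−1 transpositions, so s is a product of 3 + 2 + 1 = 6 transpositions — even.

1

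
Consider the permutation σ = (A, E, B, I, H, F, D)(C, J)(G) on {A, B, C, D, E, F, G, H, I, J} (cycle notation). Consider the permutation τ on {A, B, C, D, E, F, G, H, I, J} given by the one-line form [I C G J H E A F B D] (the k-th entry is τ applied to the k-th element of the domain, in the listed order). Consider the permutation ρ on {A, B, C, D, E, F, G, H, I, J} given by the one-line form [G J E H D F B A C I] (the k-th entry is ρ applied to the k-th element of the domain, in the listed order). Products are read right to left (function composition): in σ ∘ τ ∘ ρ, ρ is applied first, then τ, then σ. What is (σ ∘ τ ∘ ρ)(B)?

A

(σ ∘ τ ∘ ρ)(B) = σ(τ(ρ(B))). ρ(B) = J, then τ(J) = D, then σ(D) = A, so the result is A.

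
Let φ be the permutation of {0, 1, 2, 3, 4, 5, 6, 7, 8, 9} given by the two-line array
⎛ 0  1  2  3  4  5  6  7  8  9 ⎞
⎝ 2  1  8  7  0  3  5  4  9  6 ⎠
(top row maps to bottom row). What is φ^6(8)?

4

Tracing 8 → 9 → … returns to 8 after 9 steps, so 8 lies in a 9-cycle (0 2 8 9 6 5 3 7 4).
Stepping 6 places around the cycle: 8 → 9 → 6 → 5 → 3 → 7 → 4.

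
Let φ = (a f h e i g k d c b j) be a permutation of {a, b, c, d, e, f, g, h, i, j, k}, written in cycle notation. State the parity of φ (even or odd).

even

The cycle lengths are 11.
A cycle of length ℓ contributes ℓ−1 transpositions, so φ is a product of 10 transpositions — even.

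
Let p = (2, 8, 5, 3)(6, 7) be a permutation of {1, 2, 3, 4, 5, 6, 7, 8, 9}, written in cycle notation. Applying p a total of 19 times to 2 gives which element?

2 lies in the 4-cycle (2, 8, 5, 3).
On a 4-cycle, p^4 is the identity, so p^19 = p^3 there (19 ≡ 3 mod 4).
Advancing 3 steps from 2: 2 → 8 → 5 → 3.

3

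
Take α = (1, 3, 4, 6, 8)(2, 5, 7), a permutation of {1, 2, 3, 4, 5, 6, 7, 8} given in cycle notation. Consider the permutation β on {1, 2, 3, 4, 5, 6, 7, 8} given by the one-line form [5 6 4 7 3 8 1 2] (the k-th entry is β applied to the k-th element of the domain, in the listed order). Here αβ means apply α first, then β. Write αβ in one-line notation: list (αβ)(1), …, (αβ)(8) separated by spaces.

(αβ)(x) = β(α(x)). Computing each image: β(α(1)) = β(3) = 4, β(α(2)) = β(5) = 3, β(α(3)) = β(4) = 7, β(α(4)) = β(6) = 8, β(α(5)) = β(7) = 1, β(α(6)) = β(8) = 2, β(α(7)) = β(2) = 6, β(α(8)) = β(1) = 5.
Hence αβ = [4 3 7 8 1 2 6 5].

4 3 7 8 1 2 6 5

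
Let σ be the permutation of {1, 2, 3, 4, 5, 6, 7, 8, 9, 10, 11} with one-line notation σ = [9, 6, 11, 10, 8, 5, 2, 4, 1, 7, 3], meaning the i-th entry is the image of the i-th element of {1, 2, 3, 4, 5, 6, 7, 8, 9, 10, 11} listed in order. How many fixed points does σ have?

No element satisfies σ(x) = x, so there are 0 fixed points.

0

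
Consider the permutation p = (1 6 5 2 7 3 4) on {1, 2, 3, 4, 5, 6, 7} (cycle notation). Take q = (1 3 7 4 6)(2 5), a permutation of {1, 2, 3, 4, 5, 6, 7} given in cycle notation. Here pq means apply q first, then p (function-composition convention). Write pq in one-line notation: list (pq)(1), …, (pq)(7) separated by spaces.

4 2 3 5 7 6 1

(pq)(x) = p(q(x)). Computing each image: p(q(1)) = p(3) = 4, p(q(2)) = p(5) = 2, p(q(3)) = p(7) = 3, p(q(4)) = p(6) = 5, p(q(5)) = p(2) = 7, p(q(6)) = p(1) = 6, p(q(7)) = p(4) = 1.
Hence pq = [4 2 3 5 7 6 1].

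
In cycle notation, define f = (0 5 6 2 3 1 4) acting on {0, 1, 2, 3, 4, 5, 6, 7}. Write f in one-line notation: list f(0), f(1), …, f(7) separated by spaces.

Reading each image from the cycles: 0→5, 1→4, 2→3, 3→1, 4→0, 5→6, 6→2, 7→7.
Listing these in domain order gives 5 4 3 1 0 6 2 7.

5 4 3 1 0 6 2 7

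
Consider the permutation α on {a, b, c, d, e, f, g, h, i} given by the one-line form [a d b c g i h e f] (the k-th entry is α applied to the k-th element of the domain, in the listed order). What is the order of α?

The disjoint-cycle form of α has cycle lengths 3, 3, 2, 1.
Since disjoint cycles commute, ord(α) = lcm(3, 3, 2) = 6.

6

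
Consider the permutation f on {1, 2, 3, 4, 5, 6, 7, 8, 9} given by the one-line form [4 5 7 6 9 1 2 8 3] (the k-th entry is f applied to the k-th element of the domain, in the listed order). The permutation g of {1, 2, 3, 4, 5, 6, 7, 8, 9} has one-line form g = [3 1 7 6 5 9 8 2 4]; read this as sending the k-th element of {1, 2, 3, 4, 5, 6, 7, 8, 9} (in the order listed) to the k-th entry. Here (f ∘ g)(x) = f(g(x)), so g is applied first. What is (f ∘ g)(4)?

1

(f ∘ g)(4) = f(g(4)). g(4) = 6, then f(6) = 1. So (f ∘ g)(4) = 1.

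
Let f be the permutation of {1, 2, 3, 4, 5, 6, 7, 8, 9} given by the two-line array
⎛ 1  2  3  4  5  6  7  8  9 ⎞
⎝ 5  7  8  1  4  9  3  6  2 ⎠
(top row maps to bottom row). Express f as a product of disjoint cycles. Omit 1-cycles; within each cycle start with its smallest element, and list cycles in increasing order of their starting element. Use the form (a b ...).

Iterating f from 1 gives 1 → 5 → 4 → 1; that is the 3-cycle (1 5 4).
Repeating from the next unused element and collecting all non-trivial cycles gives (1 5 4)(2 7 3 8 6 9).

(1 5 4)(2 7 3 8 6 9)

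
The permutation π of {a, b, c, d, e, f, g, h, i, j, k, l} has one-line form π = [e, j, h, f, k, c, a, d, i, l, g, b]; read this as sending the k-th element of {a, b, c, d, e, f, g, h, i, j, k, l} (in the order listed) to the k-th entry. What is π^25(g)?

Tracing g → a → … returns to g after 4 steps, so g lies in a 4-cycle (a e k g).
Since the cycle has length 4, π^25 acts on it the same as π^1 (25 mod 4 = 1).
Stepping 1 place around the cycle: g → a.

a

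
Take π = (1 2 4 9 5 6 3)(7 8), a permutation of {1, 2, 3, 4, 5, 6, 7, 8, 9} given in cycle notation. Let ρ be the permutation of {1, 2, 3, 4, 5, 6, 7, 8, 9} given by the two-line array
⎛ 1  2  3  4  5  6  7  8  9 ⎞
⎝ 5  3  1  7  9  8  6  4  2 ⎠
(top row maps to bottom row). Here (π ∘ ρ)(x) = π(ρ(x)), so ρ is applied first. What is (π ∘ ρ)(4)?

First apply ρ: ρ(4) = 7, then π(7) = 8. Thus (π ∘ ρ)(4) = 8.

8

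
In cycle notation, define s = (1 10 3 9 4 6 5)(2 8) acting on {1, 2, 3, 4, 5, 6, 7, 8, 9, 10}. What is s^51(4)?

5

4 lies in the 7-cycle (1 10 3 9 4 6 5).
Since the cycle has length 7, s^51 acts on it the same as s^2 (51 mod 7 = 2).
Stepping 2 places around the cycle: 4 → 6 → 5.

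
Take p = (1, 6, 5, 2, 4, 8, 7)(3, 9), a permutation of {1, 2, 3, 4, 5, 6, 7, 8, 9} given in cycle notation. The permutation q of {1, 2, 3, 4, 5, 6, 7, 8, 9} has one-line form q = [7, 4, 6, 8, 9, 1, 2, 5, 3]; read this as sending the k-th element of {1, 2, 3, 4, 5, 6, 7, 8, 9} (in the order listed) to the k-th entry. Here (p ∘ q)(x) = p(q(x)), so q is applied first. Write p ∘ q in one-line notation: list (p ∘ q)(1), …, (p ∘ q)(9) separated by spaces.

1 8 5 7 3 6 4 2 9

Chase each element through q then p: 1 → 7 → 1; 2 → 4 → 8; 3 → 6 → 5; 4 → 8 → 7; 5 → 9 → 3; 6 → 1 → 6; 7 → 2 → 4; 8 → 5 → 2; 9 → 3 → 9.
So p ∘ q in one-line form is 1 8 5 7 3 6 4 2 9.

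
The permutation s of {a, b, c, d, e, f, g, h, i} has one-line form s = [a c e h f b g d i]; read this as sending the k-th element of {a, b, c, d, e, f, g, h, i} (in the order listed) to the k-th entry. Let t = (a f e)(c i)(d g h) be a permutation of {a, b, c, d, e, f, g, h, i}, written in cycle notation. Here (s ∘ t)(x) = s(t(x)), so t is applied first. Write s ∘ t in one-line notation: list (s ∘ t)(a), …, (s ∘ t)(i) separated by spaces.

Chase each element through t then s: a → f → b; b → b → c; c → i → i; d → g → g; e → a → a; f → e → f; g → h → d; h → d → h; i → c → e.
So s ∘ t in one-line form is b c i g a f d h e.

b c i g a f d h e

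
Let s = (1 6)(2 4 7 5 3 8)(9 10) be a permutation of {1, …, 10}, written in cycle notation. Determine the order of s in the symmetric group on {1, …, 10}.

6

The cycle type of s is (6, 2, 2).
Since disjoint cycles commute, ord(s) = lcm(6, 2, 2) = 6.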